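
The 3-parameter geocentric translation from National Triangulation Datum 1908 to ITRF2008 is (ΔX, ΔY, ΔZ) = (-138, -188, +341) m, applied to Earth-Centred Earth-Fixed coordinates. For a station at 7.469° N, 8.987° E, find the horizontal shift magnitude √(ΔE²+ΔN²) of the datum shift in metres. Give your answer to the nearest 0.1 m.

The local east axis at (φ, λ) is (−sin λ, cos λ, 0), so ΔE = −sin(8.987°)·(-138) + cos(8.987°)·(-188) = -164.14 m.
The local north axis is (−sin φ cos λ, −sin φ sin λ, cos φ), giving ΔN = 17.718 + 3.817 + 338.107 = 359.64 m.
Horizontal magnitude = √(ΔE² + ΔN²) = √((-164.14)² + 359.64²) = 395.33 m.

395.3 m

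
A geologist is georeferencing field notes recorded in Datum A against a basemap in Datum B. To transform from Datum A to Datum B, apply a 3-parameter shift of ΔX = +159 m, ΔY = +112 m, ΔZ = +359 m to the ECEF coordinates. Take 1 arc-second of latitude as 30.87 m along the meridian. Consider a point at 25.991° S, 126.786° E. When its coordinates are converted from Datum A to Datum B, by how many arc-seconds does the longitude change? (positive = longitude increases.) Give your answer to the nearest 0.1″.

Δλ = -7.0″

sin φ = -0.438230, cos φ = 0.898863, sin λ = 0.800878, cos λ = -0.598828.
East component: ΔE = −sin λ·ΔX + cos λ·ΔY = −(0.800878)(159) + (-0.598828)(112) = -194.41 m.
1° of latitude spans 3600 × 30.87 = 111132 m; at latitude φ, 1° of longitude spans that × cos φ = 99892.4 m, so Δλ = -194.41 / 99892.4 × 3600 = -7.006″.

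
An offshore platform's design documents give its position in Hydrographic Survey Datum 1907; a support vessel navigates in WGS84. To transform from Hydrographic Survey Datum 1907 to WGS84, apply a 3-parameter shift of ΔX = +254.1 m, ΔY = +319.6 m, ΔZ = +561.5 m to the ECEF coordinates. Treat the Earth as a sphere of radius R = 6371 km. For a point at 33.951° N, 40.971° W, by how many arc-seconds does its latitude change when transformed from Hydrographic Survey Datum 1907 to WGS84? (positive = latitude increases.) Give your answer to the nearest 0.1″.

sin φ = 0.558484, cos φ = 0.829515, sin λ = -0.655677, cos λ = 0.755042.
North component: ΔN = −sin φ cos λ·ΔX − sin φ sin λ·ΔY + cos φ·ΔZ = −(0.558484)(0.755042)(254.1) − (0.558484)(-0.655677)(319.6) + (0.829515)(561.5) = 475.66 m.
1° of latitude spans πR/180 = 111195 m, so Δφ = 475.66 / 111195 × 3600 = 15.400″.

Δφ = 15.4″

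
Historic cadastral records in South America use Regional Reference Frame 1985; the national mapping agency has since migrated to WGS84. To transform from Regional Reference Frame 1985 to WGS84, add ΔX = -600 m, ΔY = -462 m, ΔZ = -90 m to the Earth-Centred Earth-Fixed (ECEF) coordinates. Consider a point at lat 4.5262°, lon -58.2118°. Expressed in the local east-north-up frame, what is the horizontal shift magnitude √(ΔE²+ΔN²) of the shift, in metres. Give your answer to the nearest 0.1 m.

The local east axis at (φ, λ) is (−sin λ, cos λ, 0), so ΔE = −sin(-58.2118°)·(-600) + cos(-58.2118°)·(-462) = -753.37 m.
The local north axis is (−sin φ cos λ, −sin φ sin λ, cos φ), giving ΔN = 24.943 − 30.990 − 89.719 = -95.77 m.
Horizontal magnitude = √(ΔE² + ΔN²) = √((-753.37)² + (-95.77)²) = 759.44 m.

759.4 m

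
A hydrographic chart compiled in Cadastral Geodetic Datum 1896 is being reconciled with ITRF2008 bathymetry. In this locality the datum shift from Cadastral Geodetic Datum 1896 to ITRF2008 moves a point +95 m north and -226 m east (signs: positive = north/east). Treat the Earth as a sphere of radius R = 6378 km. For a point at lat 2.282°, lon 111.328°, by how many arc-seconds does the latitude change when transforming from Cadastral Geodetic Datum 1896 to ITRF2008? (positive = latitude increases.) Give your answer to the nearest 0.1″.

On a sphere of radius R, 1 rad of latitude = R, so Δφ = ΔN / R = 95.0 / 6378000 = 1.4895e-05 rad = 3.072″.

Δφ = 3.1″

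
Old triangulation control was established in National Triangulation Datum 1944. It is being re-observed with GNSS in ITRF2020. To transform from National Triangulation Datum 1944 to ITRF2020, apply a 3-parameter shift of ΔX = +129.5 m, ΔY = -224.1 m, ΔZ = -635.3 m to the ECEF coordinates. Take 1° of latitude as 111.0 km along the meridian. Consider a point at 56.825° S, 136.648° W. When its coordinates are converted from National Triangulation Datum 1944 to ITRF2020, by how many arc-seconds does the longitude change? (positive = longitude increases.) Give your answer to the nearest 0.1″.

Δλ = 14.9″

sin φ = -0.837003, cos φ = 0.547198, sin λ = -0.686479, cos λ = -0.727150.
East component: ΔE = −sin λ·ΔX + cos λ·ΔY = −(-0.686479)(129.5) + (-0.727150)(-224.1) = 251.85 m.
1° of latitude spans 111000 m; at latitude φ, 1° of longitude spans that × cos φ = 60739.0 m, so Δλ = 251.85 / 60739.0 × 3600 = 14.927″.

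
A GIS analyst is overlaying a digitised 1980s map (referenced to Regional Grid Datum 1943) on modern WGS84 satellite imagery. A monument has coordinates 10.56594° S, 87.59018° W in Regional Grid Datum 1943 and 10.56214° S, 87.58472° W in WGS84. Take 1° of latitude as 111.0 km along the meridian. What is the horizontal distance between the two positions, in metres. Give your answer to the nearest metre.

730 m

Δφ = -10.56214° − -10.56594° = +0.00380°; Δλ = -87.58472° − -87.59018° = +0.00546°.
ΔN = Δφ × 111000 = 421.8 m; ΔE = Δλ × 111000 × cos(-10.56594°) = +0.00546 × 111000 × 0.983045 = 595.8 m.
Distance = √(ΔE² + ΔN²) = √(595.8² + 421.8²) = 730.0 m.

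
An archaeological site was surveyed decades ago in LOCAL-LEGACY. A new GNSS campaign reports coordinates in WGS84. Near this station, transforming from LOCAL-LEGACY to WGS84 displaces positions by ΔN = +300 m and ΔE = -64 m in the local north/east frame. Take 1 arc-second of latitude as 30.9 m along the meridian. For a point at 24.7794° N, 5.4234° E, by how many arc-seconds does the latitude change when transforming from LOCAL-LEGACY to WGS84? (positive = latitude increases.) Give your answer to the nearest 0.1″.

Δφ = 9.7″

1″ of latitude = 30.90 m, so Δφ = 300.0 / 30.90 = 9.709″.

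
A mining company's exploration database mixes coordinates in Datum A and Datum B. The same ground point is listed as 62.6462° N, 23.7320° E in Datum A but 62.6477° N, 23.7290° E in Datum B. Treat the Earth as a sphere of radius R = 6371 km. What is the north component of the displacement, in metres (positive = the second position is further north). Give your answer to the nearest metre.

ΔN = 167 m

Δφ = 62.6477° − 62.6462° = +0.0015°; Δλ = 23.7290° − 23.7320° = -0.0030°.
1° along a meridian = πR/180 = 111195 m.
ΔN = Δφ × 111195 = 166.8 m; ΔE = Δλ × 111195 × cos(62.6462°) = -0.0030 × 111195 × 0.459484 = -153.3 m.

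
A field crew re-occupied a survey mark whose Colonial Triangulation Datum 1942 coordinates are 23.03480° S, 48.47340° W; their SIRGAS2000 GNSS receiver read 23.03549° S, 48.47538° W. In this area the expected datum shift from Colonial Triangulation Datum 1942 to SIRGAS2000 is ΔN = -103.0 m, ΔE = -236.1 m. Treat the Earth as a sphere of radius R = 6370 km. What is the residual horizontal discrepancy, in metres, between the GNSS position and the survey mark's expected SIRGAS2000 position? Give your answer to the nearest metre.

Observed coordinate differences: Δφ = -0.00069°, Δλ = -0.00198°.
Converting to metres (1° lat = 111177 m, cos φ = 0.920267): observed ΔN = -76.7 m, observed ΔE = -202.6 m.
Subtracting the expected shift leaves a residual of -76.7 − (-103.0) = 26.3 m north and -202.6 − (-236.1) = 33.5 m east.
Residual distance = √(26.3² + 33.5²) = 42.6 m.

43 m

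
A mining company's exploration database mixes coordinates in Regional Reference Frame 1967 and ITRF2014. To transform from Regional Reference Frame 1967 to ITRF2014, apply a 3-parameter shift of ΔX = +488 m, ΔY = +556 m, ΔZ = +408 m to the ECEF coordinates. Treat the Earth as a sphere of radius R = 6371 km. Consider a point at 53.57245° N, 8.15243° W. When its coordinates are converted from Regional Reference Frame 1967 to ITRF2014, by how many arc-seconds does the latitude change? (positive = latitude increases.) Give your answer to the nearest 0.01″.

sin φ = 0.804608, cos φ = 0.593806, sin λ = -0.141807, cos λ = 0.989894.
North component: ΔN = −sin φ cos λ·ΔX − sin φ sin λ·ΔY + cos φ·ΔZ = −(0.804608)(0.989894)(488) − (0.804608)(-0.141807)(556) + (0.593806)(408) = -82.97 m.
1° of latitude spans πR/180 = 111195 m, so Δφ = -82.97 / 111195 × 3600 = -2.686″.

Δφ = -2.69″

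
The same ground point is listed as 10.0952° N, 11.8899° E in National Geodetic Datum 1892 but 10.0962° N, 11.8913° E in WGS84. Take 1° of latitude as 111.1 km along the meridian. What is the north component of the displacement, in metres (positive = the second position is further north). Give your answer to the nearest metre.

Δφ = 10.0962° − 10.0952° = +0.0010°; Δλ = 11.8913° − 11.8899° = +0.0014°.
ΔN = Δφ × 111100 = 111.1 m; ΔE = Δλ × 111100 × cos(10.0952°) = +0.0014 × 111100 × 0.984518 = 153.1 m.

ΔN = 111 m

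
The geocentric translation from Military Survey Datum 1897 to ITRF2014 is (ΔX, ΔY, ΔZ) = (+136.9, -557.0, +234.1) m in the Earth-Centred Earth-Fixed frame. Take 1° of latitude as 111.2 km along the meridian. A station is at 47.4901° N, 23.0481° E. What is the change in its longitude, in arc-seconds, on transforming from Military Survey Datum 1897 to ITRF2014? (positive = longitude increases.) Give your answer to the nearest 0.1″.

sin φ = 0.737161, cos φ = 0.675718, sin λ = 0.391504, cos λ = 0.920177.
East component: ΔE = −sin λ·ΔX + cos λ·ΔY = −(0.391504)(136.9) + (0.920177)(-557.0) = -566.14 m.
1° of latitude spans 111200 m; at latitude φ, 1° of longitude spans that × cos φ = 75139.8 m, so Δλ = -566.14 / 75139.8 × 3600 = -27.124″.

Δλ = -27.1″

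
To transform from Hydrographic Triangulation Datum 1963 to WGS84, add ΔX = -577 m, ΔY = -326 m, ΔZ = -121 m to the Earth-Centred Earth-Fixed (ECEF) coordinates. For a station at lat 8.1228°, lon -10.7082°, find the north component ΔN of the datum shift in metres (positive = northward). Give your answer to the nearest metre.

ΔN = -48 m

The local north axis is (−sin φ cos λ, −sin φ sin λ, cos φ), giving ΔN = 80.108 − 8.559 − 119.786 = -48.24 m.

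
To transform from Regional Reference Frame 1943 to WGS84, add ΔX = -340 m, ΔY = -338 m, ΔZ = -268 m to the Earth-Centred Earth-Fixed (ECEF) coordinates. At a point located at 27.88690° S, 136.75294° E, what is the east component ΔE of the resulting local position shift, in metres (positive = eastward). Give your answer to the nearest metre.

ΔE = 479 m

At φ = -27.88690°, λ = 136.75294°: sin φ = -0.467728, cos φ = 0.883873, sin λ = 0.685146, cos λ = -0.728406.
ΔE = −sin λ·ΔX + cos λ·ΔY = −(0.685146)·(-340) + (-0.728406)·(-338) = 479.15 m.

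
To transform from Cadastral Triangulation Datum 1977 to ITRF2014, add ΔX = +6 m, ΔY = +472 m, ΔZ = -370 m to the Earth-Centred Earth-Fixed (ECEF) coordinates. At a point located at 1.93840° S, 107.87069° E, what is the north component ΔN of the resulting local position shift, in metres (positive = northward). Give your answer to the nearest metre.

ΔN = -355 m

At φ = -1.93840°, λ = 107.87069°: sin φ = -0.033825, cos φ = 0.999428, sin λ = 0.951752, cos λ = -0.306870.
ΔN = −sin φ cos λ·ΔX − sin φ sin λ·ΔY + cos φ·ΔZ = −(-0.033825)(-0.306870)(6) − (-0.033825)(0.951752)(472) + (0.999428)(-370) = -354.66 m.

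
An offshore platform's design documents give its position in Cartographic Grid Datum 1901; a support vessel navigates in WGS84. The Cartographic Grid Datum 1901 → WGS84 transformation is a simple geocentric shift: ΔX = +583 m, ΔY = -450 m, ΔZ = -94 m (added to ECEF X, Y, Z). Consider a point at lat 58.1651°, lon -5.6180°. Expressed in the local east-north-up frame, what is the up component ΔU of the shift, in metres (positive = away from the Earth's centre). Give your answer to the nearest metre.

At φ = 58.1651°, λ = -5.6180°: sin φ = 0.849572, cos φ = 0.527473, sin λ = -0.097896, cos λ = 0.995197.
ΔU = cos φ cos λ·ΔX + cos φ sin λ·ΔY + sin φ·ΔZ = (0.527473)(0.995197)(583) + (0.527473)(-0.097896)(-450) + (0.849572)(-94) = 249.42 m.

ΔU = 249 m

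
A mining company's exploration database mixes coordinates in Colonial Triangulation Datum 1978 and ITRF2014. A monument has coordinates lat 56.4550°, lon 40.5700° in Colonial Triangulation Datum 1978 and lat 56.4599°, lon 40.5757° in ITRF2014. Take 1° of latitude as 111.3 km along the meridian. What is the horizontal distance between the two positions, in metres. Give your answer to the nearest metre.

Δφ = 56.4599° − 56.4550° = +0.0049°; Δλ = 40.5757° − 40.5700° = +0.0057°.
ΔN = Δφ × 111300 = 545.4 m; ΔE = Δλ × 111300 × cos(56.4550°) = +0.0057 × 111300 × 0.552592 = 350.6 m.
Distance = √(ΔE² + ΔN²) = √(350.6² + 545.4²) = 648.3 m.

648 m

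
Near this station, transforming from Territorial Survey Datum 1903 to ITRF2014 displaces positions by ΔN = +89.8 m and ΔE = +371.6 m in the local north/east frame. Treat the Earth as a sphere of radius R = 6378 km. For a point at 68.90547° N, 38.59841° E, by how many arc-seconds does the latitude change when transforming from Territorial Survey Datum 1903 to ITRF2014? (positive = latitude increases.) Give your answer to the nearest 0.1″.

On a sphere of radius R, 1 rad of latitude = R, so Δφ = ΔN / R = 89.8 / 6378000 = 1.4080e-05 rad = 2.904″.

Δφ = 2.9″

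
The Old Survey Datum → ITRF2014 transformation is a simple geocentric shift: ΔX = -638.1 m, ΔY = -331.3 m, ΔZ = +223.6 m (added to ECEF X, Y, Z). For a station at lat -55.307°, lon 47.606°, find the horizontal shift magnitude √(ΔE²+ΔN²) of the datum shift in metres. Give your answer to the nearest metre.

At φ = -55.307°, λ = 47.606°: sin φ = -0.822214, cos φ = 0.569179, sin λ = 0.738526, cos λ = 0.674225.
ΔE = −sin λ·ΔX + cos λ·ΔY = −(0.738526)·(-638.1) + (0.674225)·(-331.3) = 247.88 m.
ΔN = −sin φ cos λ·ΔX − sin φ sin λ·ΔY + cos φ·ΔZ = −(-0.822214)(0.674225)(-638.1) − (-0.822214)(0.738526)(-331.3) + (0.569179)(223.6) = -427.64 m.
Horizontal magnitude = √(ΔE² + ΔN²) = √(247.88² + (-427.64)²) = 494.29 m.

494 m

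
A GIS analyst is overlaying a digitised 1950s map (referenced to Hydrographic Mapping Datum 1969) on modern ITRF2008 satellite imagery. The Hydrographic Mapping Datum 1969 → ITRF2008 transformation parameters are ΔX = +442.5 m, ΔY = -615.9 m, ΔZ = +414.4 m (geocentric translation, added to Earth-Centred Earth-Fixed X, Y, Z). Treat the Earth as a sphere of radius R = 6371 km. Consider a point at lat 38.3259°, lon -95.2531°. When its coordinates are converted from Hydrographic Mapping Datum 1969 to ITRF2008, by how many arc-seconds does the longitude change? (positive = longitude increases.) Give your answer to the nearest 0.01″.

sin φ = 0.620134, cos φ = 0.784496, sin λ = -0.995800, cos λ = -0.091555.
East component: ΔE = −sin λ·ΔX + cos λ·ΔY = −(-0.995800)(442.5) + (-0.091555)(-615.9) = 497.03 m.
1° of latitude spans πR/180 = 111195 m; at latitude φ, 1° of longitude spans that × cos φ = 87232.0 m, so Δλ = 497.03 / 87232.0 × 3600 = 20.512″.

Δλ = 20.51″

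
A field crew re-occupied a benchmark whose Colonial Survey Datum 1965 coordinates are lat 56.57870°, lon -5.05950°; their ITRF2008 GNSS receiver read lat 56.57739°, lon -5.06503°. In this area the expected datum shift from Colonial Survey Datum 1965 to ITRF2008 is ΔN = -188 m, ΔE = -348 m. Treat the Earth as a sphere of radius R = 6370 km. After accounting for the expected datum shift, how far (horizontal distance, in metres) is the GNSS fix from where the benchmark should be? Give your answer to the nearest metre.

Observed coordinate differences: Δφ = -0.00131°, Δλ = -0.00553°.
Converting to metres (1° lat = 111177 m, cos φ = 0.550791): observed ΔN = -145.6 m, observed ΔE = -338.6 m.
Subtracting the expected shift leaves a residual of -145.6 − (-188) = 42.4 m north and -338.6 − (-348) = 9.4 m east.
Residual distance = √(42.4² + 9.4²) = 43.4 m.

43 m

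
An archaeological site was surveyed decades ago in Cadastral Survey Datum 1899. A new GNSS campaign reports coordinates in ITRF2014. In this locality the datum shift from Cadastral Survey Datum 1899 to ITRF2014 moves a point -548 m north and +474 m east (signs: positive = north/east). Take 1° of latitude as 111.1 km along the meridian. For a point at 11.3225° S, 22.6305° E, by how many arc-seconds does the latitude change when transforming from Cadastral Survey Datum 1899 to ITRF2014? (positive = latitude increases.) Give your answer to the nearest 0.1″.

Δφ = -17.8″

1° of latitude = 111.1 km, so Δφ = -548.0 / 111100 = -0.0049325° = -17.757″.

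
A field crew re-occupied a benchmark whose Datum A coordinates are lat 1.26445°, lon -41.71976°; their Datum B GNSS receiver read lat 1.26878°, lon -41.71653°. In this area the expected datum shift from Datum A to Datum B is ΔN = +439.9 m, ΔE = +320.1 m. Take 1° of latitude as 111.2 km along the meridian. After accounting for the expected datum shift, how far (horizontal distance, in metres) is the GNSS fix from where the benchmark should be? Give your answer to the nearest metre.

57 m

Observed coordinate differences: Δφ = +0.00433°, Δλ = +0.00323°.
Converting to metres (1° lat = 111200 m, cos φ = 0.999756): observed ΔN = 481.5 m, observed ΔE = 359.1 m.
Subtracting the expected shift leaves a residual of 481.5 − (439.9) = 41.6 m north and 359.1 − (320.1) = 39.0 m east.
Residual distance = √(41.6² + 39.0²) = 57.0 m.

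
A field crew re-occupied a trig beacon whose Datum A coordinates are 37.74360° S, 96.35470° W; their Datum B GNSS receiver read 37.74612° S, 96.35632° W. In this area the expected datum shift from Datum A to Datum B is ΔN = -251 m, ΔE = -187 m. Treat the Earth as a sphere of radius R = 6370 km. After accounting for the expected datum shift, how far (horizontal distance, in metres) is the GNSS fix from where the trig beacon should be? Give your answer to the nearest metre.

53 m

Observed coordinate differences: Δφ = -0.00252°, Δλ = -0.00162°.
Converting to metres (1° lat = 111177 m, cos φ = 0.790758): observed ΔN = -280.2 m, observed ΔE = -142.4 m.
Subtracting the expected shift leaves a residual of -280.2 − (-251) = -29.2 m north and -142.4 − (-187) = 44.6 m east.
Residual distance = √((-29.2)² + 44.6²) = 53.3 m.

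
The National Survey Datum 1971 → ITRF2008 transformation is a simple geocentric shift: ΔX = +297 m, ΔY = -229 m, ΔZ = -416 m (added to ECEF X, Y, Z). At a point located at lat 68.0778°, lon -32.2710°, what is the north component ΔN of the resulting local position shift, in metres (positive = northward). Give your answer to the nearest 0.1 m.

At φ = 68.0778°, λ = -32.2710°: sin φ = 0.927692, cos φ = 0.373347, sin λ = -0.533924, cos λ = 0.845532.
ΔN = −sin φ cos λ·ΔX − sin φ sin λ·ΔY + cos φ·ΔZ = −(0.927692)(0.845532)(297) − (0.927692)(-0.533924)(-229) + (0.373347)(-416) = -501.70 m.

ΔN = -501.7 m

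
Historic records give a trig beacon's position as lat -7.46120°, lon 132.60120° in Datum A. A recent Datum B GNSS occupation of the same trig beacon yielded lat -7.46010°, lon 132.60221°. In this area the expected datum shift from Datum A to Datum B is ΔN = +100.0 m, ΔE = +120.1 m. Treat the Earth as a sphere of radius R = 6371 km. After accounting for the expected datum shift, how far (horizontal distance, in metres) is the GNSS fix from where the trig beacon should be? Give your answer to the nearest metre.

Observed coordinate differences: Δφ = +0.00110°, Δλ = +0.00101°.
Converting to metres (1° lat = 111195 m, cos φ = 0.991533): observed ΔN = 122.3 m, observed ΔE = 111.4 m.
Subtracting the expected shift leaves a residual of 122.3 − (100.0) = 22.3 m north and 111.4 − (120.1) = -8.7 m east.
Residual distance = √(22.3² + (-8.7)²) = 24.0 m.

24 m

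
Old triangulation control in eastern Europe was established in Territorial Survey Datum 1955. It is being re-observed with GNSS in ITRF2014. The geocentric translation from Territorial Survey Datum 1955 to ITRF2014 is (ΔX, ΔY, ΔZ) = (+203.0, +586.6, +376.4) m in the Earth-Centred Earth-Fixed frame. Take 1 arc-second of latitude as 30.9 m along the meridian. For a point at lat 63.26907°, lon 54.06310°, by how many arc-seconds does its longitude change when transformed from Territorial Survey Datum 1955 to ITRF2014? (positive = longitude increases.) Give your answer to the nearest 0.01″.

sin φ = 0.893129, cos φ = 0.449801, sin λ = 0.809664, cos λ = 0.586894.
East component: ΔE = −sin λ·ΔX + cos λ·ΔY = −(0.809664)(203.0) + (0.586894)(586.6) = 179.91 m.
1° of latitude spans 3600 × 30.90 = 111240 m; at latitude φ, 1° of longitude spans that × cos φ = 50035.9 m, so Δλ = 179.91 / 50035.9 × 3600 = 12.944″.

Δλ = 12.94″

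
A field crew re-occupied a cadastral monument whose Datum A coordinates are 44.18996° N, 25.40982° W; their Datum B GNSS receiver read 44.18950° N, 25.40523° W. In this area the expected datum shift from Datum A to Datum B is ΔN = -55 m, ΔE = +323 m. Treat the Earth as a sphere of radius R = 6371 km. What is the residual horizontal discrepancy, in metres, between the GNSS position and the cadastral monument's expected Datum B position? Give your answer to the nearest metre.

43 m

Observed coordinate differences: Δφ = -0.00046°, Δλ = +0.00459°.
Converting to metres (1° lat = 111195 m, cos φ = 0.717033): observed ΔN = -51.1 m, observed ΔE = 366.0 m.
Subtracting the expected shift leaves a residual of -51.1 − (-55) = 3.9 m north and 366.0 − (323) = 43.0 m east.
Residual distance = √(3.9² + 43.0²) = 43.1 m.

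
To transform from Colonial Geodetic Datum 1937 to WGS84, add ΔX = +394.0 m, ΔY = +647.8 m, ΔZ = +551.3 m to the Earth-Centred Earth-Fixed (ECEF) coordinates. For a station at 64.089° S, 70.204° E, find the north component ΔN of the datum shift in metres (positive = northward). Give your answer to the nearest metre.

ΔN = 909 m

The local north axis is (−sin φ cos λ, −sin φ sin λ, cos φ), giving ΔN = 120.023 + 548.245 + 240.904 = 909.17 m.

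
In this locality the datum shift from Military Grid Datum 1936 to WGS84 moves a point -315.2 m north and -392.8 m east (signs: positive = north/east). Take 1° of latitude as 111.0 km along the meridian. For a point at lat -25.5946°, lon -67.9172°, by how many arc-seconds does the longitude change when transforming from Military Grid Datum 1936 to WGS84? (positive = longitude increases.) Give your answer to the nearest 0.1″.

At latitude -25.5946°, cos φ = 0.901873.
1° of longitude at this latitude = 111.0 × cos φ = 100.11 km, so Δλ = -392.8 / 100107.9 = -0.0039238° = -14.126″.

Δλ = -14.1″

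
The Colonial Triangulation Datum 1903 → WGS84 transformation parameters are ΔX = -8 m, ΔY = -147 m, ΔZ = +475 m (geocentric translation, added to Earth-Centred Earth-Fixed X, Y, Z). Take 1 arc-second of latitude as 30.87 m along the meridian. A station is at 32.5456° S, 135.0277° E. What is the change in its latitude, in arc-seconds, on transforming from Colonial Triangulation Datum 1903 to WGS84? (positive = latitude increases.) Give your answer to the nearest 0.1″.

Δφ = 11.3″

sin φ = -0.537971, cos φ = 0.842964, sin λ = 0.706765, cos λ = -0.707449.
North component: ΔN = −sin φ cos λ·ΔX − sin φ sin λ·ΔY + cos φ·ΔZ = −(-0.537971)(-0.707449)(-8) − (-0.537971)(0.706765)(-147) + (0.842964)(475) = 347.56 m.
1° of latitude spans 3600 × 30.87 = 111132 m, so Δφ = 347.56 / 111132 × 3600 = 11.259″.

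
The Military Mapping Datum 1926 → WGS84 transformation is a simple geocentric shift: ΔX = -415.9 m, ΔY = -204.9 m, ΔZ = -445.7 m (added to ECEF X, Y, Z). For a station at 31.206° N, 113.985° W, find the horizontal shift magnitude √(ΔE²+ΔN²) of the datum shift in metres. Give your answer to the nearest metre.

The local east axis at (φ, λ) is (−sin λ, cos λ, 0), so ΔE = −sin(-113.985°)·(-415.9) + cos(-113.985°)·(-204.9) = -296.70 m.
The local north axis is (−sin φ cos λ, −sin φ sin λ, cos φ), giving ΔN = -87.594 − 96.995 − 381.212 = -565.80 m.
Horizontal magnitude = √(ΔE² + ΔN²) = √((-296.70)² + (-565.80)²) = 638.87 m.

639 m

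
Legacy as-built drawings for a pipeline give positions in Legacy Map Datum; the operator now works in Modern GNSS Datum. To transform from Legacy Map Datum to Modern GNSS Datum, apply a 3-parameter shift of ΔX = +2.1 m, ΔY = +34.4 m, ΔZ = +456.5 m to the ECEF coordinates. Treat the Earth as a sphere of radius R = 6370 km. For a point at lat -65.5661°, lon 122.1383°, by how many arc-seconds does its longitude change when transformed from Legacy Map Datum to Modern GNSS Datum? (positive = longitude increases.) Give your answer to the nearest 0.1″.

sin φ = -0.910439, cos φ = 0.413643, sin λ = 0.846767, cos λ = -0.531965.
East component: ΔE = −sin λ·ΔX + cos λ·ΔY = −(0.846767)(2.1) + (-0.531965)(34.4) = -20.08 m.
1° of latitude spans πR/180 = 111177 m; at latitude φ, 1° of longitude spans that × cos φ = 45987.8 m, so Δλ = -20.08 / 45987.8 × 3600 = -1.572″.

Δλ = -1.6″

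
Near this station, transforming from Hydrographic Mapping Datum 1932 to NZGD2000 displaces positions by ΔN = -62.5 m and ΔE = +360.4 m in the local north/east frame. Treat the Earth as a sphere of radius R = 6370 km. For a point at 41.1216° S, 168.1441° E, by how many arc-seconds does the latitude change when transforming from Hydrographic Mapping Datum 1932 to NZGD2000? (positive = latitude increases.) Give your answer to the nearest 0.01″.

On a sphere of radius R, 1 rad of latitude = R, so Δφ = ΔN / R = -62.5 / 6370000 = -9.8116e-06 rad = -2.024″.

Δφ = -2.02″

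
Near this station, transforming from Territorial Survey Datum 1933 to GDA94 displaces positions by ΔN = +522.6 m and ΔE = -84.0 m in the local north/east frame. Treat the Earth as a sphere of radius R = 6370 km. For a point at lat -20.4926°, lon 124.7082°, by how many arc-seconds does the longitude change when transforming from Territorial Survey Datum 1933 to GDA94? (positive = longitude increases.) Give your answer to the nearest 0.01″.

At latitude -20.4926°, cos φ = 0.936717.
One radian of longitude at latitude φ spans R cos φ, so Δλ = ΔE / (R cos φ) = -84.0 / (6370000 × 0.936717) = -1.4078e-05 rad = -2.904″.

Δλ = -2.90″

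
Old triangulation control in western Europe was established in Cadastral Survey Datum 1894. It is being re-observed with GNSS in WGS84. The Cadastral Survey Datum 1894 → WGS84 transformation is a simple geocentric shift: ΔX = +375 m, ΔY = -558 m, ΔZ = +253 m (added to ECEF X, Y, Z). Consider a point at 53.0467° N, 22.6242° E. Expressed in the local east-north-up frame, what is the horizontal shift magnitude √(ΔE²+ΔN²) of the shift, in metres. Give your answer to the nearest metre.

The local east axis at (φ, λ) is (−sin λ, cos λ, 0), so ΔE = −sin(22.6242°)·375 + cos(22.6242°)·(-558) = -659.32 m.
The local north axis is (−sin φ cos λ, −sin φ sin λ, cos φ), giving ΔN = -276.612 + 171.536 + 152.094 = 47.02 m.
Horizontal magnitude = √(ΔE² + ΔN²) = √((-659.32)² + 47.02²) = 660.99 m.

661 m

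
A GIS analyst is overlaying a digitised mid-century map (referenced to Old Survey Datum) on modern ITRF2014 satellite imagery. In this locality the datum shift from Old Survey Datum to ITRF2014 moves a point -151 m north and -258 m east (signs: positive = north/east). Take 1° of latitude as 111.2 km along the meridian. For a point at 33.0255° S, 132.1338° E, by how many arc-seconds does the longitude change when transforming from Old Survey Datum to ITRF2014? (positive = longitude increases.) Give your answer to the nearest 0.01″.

At latitude -33.0255°, cos φ = 0.838428.
1° of longitude at this latitude = 111.2 × cos φ = 93.23 km, so Δλ = -258.0 / 93233.2 = -0.0027673° = -9.962″.

Δλ = -9.96″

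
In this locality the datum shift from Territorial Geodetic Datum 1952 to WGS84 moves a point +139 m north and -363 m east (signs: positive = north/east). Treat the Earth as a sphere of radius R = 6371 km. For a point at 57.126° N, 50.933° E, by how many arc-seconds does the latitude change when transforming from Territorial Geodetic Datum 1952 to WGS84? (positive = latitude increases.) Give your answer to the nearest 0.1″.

Δφ = 4.5″

On a sphere of radius R, 1 rad of latitude = R, so Δφ = ΔN / R = 139.0 / 6371000 = 2.1818e-05 rad = 4.500″.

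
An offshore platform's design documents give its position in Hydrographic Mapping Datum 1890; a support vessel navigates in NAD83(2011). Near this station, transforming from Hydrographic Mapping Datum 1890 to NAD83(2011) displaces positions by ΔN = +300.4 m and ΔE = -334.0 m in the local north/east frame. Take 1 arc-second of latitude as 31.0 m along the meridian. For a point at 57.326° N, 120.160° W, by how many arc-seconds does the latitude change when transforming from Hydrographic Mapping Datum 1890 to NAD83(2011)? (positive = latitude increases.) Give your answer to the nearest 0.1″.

Δφ = 9.7″

1″ of latitude = 31.00 m, so Δφ = 300.4 / 31.00 = 9.690″.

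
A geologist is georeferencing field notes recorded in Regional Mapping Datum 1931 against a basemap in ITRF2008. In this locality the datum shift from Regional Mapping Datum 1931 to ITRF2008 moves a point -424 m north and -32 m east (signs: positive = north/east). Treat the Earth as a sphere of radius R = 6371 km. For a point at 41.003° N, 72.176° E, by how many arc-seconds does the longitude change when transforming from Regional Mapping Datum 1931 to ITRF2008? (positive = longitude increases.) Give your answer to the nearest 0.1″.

At latitude 41.003°, cos φ = 0.754675.
One radian of longitude at latitude φ spans R cos φ, so Δλ = ΔE / (R cos φ) = -32.0 / (6371000 × 0.754675) = -6.6555e-06 rad = -1.373″.

Δλ = -1.4″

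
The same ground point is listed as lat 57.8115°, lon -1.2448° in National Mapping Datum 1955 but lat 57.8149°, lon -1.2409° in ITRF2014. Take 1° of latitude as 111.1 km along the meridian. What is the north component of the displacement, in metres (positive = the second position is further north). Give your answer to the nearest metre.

Δφ = 57.8149° − 57.8115° = +0.0034°; Δλ = -1.2409° − -1.2448° = +0.0039°.
ΔN = Δφ × 111100 = 377.7 m; ΔE = Δλ × 111100 × cos(57.8115°) = +0.0039 × 111100 × 0.532706 = 230.8 m.

ΔN = 378 m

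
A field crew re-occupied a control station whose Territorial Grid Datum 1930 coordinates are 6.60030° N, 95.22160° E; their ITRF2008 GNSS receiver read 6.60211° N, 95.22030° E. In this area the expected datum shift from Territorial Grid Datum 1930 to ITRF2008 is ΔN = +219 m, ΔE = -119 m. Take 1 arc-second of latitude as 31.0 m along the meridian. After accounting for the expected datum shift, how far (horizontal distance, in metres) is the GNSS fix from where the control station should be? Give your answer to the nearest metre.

Observed coordinate differences: Δφ = +0.00181°, Δλ = -0.00130°.
Converting to metres (1° lat = 111600 m, cos φ = 0.993372): observed ΔN = 202.0 m, observed ΔE = -144.1 m.
Subtracting the expected shift leaves a residual of 202.0 − (219) = -17.0 m north and -144.1 − (-119) = -25.1 m east.
Residual distance = √((-17.0)² + (-25.1)²) = 30.3 m.

30 m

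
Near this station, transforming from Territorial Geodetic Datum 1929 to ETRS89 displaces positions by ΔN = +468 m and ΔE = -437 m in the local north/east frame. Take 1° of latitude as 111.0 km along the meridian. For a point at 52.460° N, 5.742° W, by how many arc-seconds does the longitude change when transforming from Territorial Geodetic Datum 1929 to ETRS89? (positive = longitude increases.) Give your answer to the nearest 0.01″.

At latitude 52.460°, cos φ = 0.609315.
1° of longitude at this latitude = 111.0 × cos φ = 67.63 km, so Δλ = -437.0 / 67634.0 = -0.0064612° = -23.260″.

Δλ = -23.26″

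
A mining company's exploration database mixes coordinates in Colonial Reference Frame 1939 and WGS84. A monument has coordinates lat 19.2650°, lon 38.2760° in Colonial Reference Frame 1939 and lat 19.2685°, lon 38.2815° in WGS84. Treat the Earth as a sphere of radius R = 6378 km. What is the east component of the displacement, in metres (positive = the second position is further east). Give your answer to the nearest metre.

ΔE = 578 m

Δφ = 19.2685° − 19.2650° = +0.0035°; Δλ = 38.2815° − 38.2760° = +0.0055°.
1° along a meridian = πR/180 = 111317 m.
ΔN = Δφ × 111317 = 389.6 m; ΔE = Δλ × 111317 × cos(19.2650°) = +0.0055 × 111317 × 0.944003 = 578.0 m.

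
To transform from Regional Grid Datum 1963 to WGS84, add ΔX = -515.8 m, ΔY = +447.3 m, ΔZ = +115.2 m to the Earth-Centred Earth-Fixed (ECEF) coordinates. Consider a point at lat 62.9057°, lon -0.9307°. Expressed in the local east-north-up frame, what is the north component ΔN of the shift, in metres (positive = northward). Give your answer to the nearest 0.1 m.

The local north axis is (−sin φ cos λ, −sin φ sin λ, cos φ), giving ΔN = 459.135 + 6.468 + 52.469 = 518.07 m.

ΔN = 518.1 m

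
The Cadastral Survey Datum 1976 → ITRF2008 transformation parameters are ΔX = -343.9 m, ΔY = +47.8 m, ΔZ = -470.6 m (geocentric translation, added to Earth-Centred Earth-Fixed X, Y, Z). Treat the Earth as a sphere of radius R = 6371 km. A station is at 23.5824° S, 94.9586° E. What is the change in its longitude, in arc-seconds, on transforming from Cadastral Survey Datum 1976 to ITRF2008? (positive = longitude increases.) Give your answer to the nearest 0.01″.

Δλ = 11.96″

sin φ = -0.400068, cos φ = 0.916486, sin λ = 0.996257, cos λ = -0.086436.
East component: ΔE = −sin λ·ΔX + cos λ·ΔY = −(0.996257)(-343.9) + (-0.086436)(47.8) = 338.48 m.
1° of latitude spans πR/180 = 111195 m; at latitude φ, 1° of longitude spans that × cos φ = 101908.6 m, so Δλ = 338.48 / 101908.6 × 3600 = 11.957″.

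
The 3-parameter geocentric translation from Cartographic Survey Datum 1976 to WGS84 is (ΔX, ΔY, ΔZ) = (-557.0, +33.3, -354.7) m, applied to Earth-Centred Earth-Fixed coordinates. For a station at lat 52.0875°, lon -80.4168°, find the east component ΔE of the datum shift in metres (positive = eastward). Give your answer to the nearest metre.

ΔE = -544 m

At φ = 52.0875°, λ = -80.4168°: sin φ = 0.788950, cos φ = 0.614457, sin λ = -0.986045, cos λ = 0.166480.
ΔE = −sin λ·ΔX + cos λ·ΔY = −(-0.986045)·(-557.0) + (0.166480)·(33.3) = -543.68 m.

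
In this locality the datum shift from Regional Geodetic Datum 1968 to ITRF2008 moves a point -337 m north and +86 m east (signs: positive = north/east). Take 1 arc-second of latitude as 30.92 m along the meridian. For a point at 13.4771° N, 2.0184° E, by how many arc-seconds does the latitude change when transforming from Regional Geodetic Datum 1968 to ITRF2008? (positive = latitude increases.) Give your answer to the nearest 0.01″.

1″ of latitude = 30.92 m, so Δφ = -337.0 / 30.92 = -10.899″.

Δφ = -10.90″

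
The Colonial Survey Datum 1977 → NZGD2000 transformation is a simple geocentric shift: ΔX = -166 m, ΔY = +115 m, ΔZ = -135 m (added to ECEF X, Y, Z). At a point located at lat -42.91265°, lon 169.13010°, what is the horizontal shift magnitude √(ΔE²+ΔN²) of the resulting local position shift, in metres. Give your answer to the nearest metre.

86 m

The local east axis at (φ, λ) is (−sin λ, cos λ, 0), so ΔE = −sin(169.13010°)·(-166) + cos(169.13010°)·115 = -81.63 m.
The local north axis is (−sin φ cos λ, −sin φ sin λ, cos φ), giving ΔN = 110.999 + 14.766 − 98.873 = 26.89 m.
Horizontal magnitude = √(ΔE² + ΔN²) = √((-81.63)² + 26.89²) = 85.95 m.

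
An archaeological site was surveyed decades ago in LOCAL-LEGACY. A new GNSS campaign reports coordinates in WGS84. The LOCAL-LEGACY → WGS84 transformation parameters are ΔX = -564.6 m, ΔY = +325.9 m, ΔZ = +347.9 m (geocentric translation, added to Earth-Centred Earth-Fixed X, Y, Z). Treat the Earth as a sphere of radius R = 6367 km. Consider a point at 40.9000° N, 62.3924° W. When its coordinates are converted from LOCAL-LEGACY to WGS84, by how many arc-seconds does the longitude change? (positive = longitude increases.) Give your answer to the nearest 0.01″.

Δλ = -14.97″

sin φ = 0.654741, cos φ = 0.755853, sin λ = -0.886142, cos λ = 0.463414.
East component: ΔE = −sin λ·ΔX + cos λ·ΔY = −(-0.886142)(-564.6) + (0.463414)(325.9) = -349.29 m.
1° of latitude spans πR/180 = 111125 m; at latitude φ, 1° of longitude spans that × cos φ = 83994.3 m, so Δλ = -349.29 / 83994.3 × 3600 = -14.971″.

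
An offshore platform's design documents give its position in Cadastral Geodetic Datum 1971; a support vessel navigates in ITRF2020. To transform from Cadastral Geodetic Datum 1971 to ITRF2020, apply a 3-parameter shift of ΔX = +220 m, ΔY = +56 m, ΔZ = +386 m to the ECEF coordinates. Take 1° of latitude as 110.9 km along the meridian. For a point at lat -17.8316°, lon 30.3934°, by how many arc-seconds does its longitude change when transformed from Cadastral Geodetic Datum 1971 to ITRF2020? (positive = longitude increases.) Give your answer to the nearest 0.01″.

Δλ = -2.15″

sin φ = -0.306220, cos φ = 0.951961, sin λ = 0.505934, cos λ = 0.862572.
East component: ΔE = −sin λ·ΔX + cos λ·ΔY = −(0.505934)(220) + (0.862572)(56) = -63.00 m.
1° of latitude spans 110900 m; at latitude φ, 1° of longitude spans that × cos φ = 105572.4 m, so Δλ = -63.00 / 105572.4 × 3600 = -2.148″.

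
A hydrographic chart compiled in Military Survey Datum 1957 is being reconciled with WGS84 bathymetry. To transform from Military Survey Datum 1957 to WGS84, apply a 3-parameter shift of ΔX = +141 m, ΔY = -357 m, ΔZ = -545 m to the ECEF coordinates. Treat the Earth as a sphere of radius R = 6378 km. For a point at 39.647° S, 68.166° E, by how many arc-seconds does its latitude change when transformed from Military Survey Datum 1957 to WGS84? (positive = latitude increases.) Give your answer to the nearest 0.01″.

Δφ = -19.33″

sin φ = -0.638056, cos φ = 0.769990, sin λ = 0.928265, cos λ = 0.371919.
North component: ΔN = −sin φ cos λ·ΔX − sin φ sin λ·ΔY + cos φ·ΔZ = −(-0.638056)(0.371919)(141) − (-0.638056)(0.928265)(-357) + (0.769990)(-545) = -597.63 m.
1° of latitude spans πR/180 = 111317 m, so Δφ = -597.63 / 111317 × 3600 = -19.327″.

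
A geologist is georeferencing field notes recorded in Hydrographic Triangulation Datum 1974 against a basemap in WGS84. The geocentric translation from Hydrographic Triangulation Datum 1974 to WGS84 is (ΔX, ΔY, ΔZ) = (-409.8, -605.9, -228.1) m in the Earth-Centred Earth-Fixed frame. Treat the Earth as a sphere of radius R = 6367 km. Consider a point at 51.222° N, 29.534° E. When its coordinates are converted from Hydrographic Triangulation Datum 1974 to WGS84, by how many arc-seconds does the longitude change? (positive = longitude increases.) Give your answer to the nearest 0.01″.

sin φ = 0.779579, cos φ = 0.626305, sin λ = 0.492940, cos λ = 0.870063.
East component: ΔE = −sin λ·ΔX + cos λ·ΔY = −(0.492940)(-409.8) + (0.870063)(-605.9) = -325.16 m.
1° of latitude spans πR/180 = 111125 m; at latitude φ, 1° of longitude spans that × cos φ = 69598.2 m, so Δλ = -325.16 / 69598.2 × 3600 = -16.819″.

Δλ = -16.82″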